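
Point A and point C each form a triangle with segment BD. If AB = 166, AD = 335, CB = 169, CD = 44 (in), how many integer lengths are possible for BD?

From triangle ABD: 169 < BD < 501.
From triangle CBD: 125 < BD < 213.
Intersection: 169 < BD < 213, so integers 170 through 212: 43 values.

43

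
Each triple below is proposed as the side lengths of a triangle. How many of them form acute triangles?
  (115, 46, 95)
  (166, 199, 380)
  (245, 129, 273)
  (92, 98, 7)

(115,46,95): 46²+95² = 11141 < 13225 = 115² → obtuse
(166,199,380): 166+199 ≤ 380, not a triangle
(245,129,273): 129²+245² = 76666 > 74529 = 273² → acute
(92,98,7): 7²+92² = 8513 < 9604 = 98² → obtuse
1 of the 4 is acute.

1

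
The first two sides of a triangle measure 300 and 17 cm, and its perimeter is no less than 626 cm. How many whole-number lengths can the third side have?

Triangle inequality: 283 < x < 317. Perimeter ≥ 626 gives x ≥ 626 − 300 − 17 = 309.
So 309 ≤ x < 317; integers 309 through 316: 8 values.

8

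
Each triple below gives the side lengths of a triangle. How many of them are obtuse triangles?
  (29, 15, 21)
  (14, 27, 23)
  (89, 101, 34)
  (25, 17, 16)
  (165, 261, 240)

4

(29,15,21): 15²+21² = 666 < 841 = 29² → obtuse
(14,27,23): 14²+23² = 725 < 729 = 27² → obtuse
(89,101,34): 34²+89² = 9077 < 10201 = 101² → obtuse
(25,17,16): 16²+17² = 545 < 625 = 25² → obtuse
(165,261,240): 165²+240² = 84825 > 68121 = 261² → acute
4 of the 5 are obtuse.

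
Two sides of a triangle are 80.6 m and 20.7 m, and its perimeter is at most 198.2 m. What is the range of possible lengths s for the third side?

59.9 < s ≤ 96.9 m

Triangle inequality alone gives 59.9 < s < 101.3.
The perimeter condition gives s ≤ 198.2 − 80.6 − 20.7 = 96.9.
Intersecting the two: 59.9 < s ≤ 96.9.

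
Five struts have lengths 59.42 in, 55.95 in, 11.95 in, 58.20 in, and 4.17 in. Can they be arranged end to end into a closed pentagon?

Yes

A pentagon exists iff every side is shorter than the sum of the others — equivalently, the longest side is less than the sum of the rest.
Longest side 59.42 < 130.27 (sum of the remaining 4), so yes.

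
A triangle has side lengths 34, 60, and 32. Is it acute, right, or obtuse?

Compare the square of the longest side to the sum of squares of the other two: 32² + 34² = 2180 < 3600 = 60².

obtuse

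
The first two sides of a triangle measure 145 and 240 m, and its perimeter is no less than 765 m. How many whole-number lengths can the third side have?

5

Triangle inequality: 95 < x < 385. Perimeter ≥ 765 gives x ≥ 765 − 145 − 240 = 380.
So 380 ≤ x < 385; integers 380 through 384: 5 values.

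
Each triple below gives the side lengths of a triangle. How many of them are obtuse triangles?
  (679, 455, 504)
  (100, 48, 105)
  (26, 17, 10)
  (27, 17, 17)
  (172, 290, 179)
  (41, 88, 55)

(679,455,504): 455²+504² = 461041 = 679² → right
(100,48,105): 48²+100² = 12304 > 11025 = 105² → acute
(26,17,10): 10²+17² = 389 < 676 = 26² → obtuse
(27,17,17): 17²+17² = 578 < 729 = 27² → obtuse
(172,290,179): 172²+179² = 61625 < 84100 = 290² → obtuse
(41,88,55): 41²+55² = 4706 < 7744 = 88² → obtuse
4 of the 6 are obtuse.

4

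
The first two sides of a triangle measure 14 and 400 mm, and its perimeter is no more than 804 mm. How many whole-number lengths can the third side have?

Triangle inequality: 386 < x < 414. Perimeter ≤ 804 gives x ≤ 804 − 14 − 400 = 390.
So 386 < x ≤ 390; integers 387 through 390: 4 values.

4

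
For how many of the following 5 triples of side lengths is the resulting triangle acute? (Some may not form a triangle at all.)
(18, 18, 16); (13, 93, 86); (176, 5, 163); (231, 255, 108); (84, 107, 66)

(18,18,16): 16²+18² = 580 > 324 = 18² → acute
(13,93,86): 13²+86² = 7565 < 8649 = 93² → obtuse
(176,5,163): 5+163 ≤ 176, not a triangle
(231,255,108): 108²+231² = 65025 = 255² → right
(84,107,66): 66²+84² = 11412 < 11449 = 107² → obtuse
1 of the 5 is acute.

1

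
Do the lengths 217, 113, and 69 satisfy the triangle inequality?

The longest side is 217, but the other two sum to only 182.
182 < 217, so the triangle inequality fails.

No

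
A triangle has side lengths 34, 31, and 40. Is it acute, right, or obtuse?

acute

Compare the square of the longest side to the sum of squares of the other two: 31² + 34² = 2117 > 1600 = 40².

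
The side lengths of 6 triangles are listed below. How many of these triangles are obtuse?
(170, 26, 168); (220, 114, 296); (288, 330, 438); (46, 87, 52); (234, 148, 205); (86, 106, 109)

(170,26,168): 26²+168² = 28900 = 170² → right
(220,114,296): 114²+220² = 61396 < 87616 = 296² → obtuse
(288,330,438): 288²+330² = 191844 = 438² → right
(46,87,52): 46²+52² = 4820 < 7569 = 87² → obtuse
(234,148,205): 148²+205² = 63929 > 54756 = 234² → acute
(86,106,109): 86²+106² = 18632 > 11881 = 109² → acute
2 of the 6 are obtuse.

2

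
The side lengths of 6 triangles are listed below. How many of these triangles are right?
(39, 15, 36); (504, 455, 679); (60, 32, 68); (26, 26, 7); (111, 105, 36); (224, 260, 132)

5

(39,15,36): 15²+36² = 1521 = 39² → right
(504,455,679): 455²+504² = 461041 = 679² → right
(60,32,68): 32²+60² = 4624 = 68² → right
(26,26,7): 7²+26² = 725 > 676 = 26² → acute
(111,105,36): 36²+105² = 12321 = 111² → right
(224,260,132): 132²+224² = 67600 = 260² → right
5 of the 6 are right.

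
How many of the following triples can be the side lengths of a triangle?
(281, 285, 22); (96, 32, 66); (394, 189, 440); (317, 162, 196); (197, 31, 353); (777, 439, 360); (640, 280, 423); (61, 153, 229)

6

(22,281,285): 22+281 > 285 → valid
(32,66,96): 32+66 > 96 → valid
(189,394,440): 189+394 > 440 → valid
(162,196,317): 162+196 > 317 → valid
(31,197,353): 31+197 ≤ 353 → not valid
(360,439,777): 360+439 > 777 → valid
(280,423,640): 280+423 > 640 → valid
(61,153,229): 61+153 ≤ 229 → not valid
6 of the 8 triples form a triangle.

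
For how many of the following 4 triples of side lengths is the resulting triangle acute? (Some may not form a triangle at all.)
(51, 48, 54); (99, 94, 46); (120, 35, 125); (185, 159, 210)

3

(51,48,54): 48²+51² = 4905 > 2916 = 54² → acute
(99,94,46): 46²+94² = 10952 > 9801 = 99² → acute
(120,35,125): 35²+120² = 15625 = 125² → right
(185,159,210): 159²+185² = 59506 > 44100 = 210² → acute
3 of the 4 are acute.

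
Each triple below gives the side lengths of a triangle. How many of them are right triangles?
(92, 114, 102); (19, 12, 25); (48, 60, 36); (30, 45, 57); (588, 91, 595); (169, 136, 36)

2

(92,114,102): 92²+102² = 18868 > 12996 = 114² → acute
(19,12,25): 12²+19² = 505 < 625 = 25² → obtuse
(48,60,36): 36²+48² = 3600 = 60² → right
(30,45,57): 30²+45² = 2925 < 3249 = 57² → obtuse
(588,91,595): 91²+588² = 354025 = 595² → right
(169,136,36): 36²+136² = 19792 < 28561 = 169² → obtuse
2 of the 6 are right.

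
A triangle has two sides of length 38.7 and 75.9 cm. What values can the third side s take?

By the triangle inequality, s must be less than 38.7 + 75.9 = 114.6 and greater than |38.7 − 75.9| = 37.2.

37.2 < s < 114.6 (cm)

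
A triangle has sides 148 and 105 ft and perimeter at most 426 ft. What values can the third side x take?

43 < x ≤ 173 ft

Triangle inequality alone gives 43 < x < 253.
The perimeter condition gives x ≤ 426 − 148 − 105 = 173.
Intersecting the two: 43 < x ≤ 173.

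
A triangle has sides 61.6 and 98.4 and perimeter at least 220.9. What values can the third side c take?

Triangle inequality alone gives 36.8 < c < 160.0.
The perimeter condition gives c ≥ 220.9 − 61.6 − 98.4 = 60.9.
Intersecting the two: 60.9 ≤ c < 160.0.

60.9 ≤ c < 160.0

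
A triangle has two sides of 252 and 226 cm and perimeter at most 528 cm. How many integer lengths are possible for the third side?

24

Triangle inequality: 26 < x < 478. Perimeter ≤ 528 gives x ≤ 528 − 252 − 226 = 50.
So 26 < x ≤ 50; integers 27 through 50: 24 values.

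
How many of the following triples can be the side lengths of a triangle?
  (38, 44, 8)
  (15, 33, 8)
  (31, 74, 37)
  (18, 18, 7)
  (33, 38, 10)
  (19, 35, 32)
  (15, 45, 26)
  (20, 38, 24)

(8,38,44): 8+38 > 44 → valid
(8,15,33): 8+15 ≤ 33 → not valid
(31,37,74): 31+37 ≤ 74 → not valid
(7,18,18): 7+18 > 18 → valid
(10,33,38): 10+33 > 38 → valid
(19,32,35): 19+32 > 35 → valid
(15,26,45): 15+26 ≤ 45 → not valid
(20,24,38): 20+24 > 38 → valid
5 of the 8 triples form a triangle.

5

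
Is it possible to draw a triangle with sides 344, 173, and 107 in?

No

The longest side is 344, but the other two sum to only 280.
280 < 344, so the triangle inequality fails.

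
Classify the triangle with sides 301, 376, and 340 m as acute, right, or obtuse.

Compare the square of the longest side to the sum of squares of the other two: 301² + 340² = 206201 > 141376 = 376².

acute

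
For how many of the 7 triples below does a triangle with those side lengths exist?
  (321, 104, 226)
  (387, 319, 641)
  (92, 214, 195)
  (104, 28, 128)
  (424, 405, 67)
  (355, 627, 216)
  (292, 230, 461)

6

(104,226,321): 104+226 > 321 → valid
(319,387,641): 319+387 > 641 → valid
(92,195,214): 92+195 > 214 → valid
(28,104,128): 28+104 > 128 → valid
(67,405,424): 67+405 > 424 → valid
(216,355,627): 216+355 ≤ 627 → not valid
(230,292,461): 230+292 > 461 → valid
6 of the 7 triples form a triangle.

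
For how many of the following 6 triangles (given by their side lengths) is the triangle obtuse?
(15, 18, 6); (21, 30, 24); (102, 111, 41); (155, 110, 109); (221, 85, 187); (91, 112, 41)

5

(15,18,6): 6²+15² = 261 < 324 = 18² → obtuse
(21,30,24): 21²+24² = 1017 > 900 = 30² → acute
(102,111,41): 41²+102² = 12085 < 12321 = 111² → obtuse
(155,110,109): 109²+110² = 23981 < 24025 = 155² → obtuse
(221,85,187): 85²+187² = 42194 < 48841 = 221² → obtuse
(91,112,41): 41²+91² = 9962 < 12544 = 112² → obtuse
5 of the 6 are obtuse.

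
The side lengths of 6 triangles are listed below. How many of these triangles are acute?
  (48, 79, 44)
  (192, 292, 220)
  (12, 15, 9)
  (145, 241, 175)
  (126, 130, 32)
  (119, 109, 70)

1

(48,79,44): 44²+48² = 4240 < 6241 = 79² → obtuse
(192,292,220): 192²+220² = 85264 = 292² → right
(12,15,9): 9²+12² = 225 = 15² → right
(145,241,175): 145²+175² = 51650 < 58081 = 241² → obtuse
(126,130,32): 32²+126² = 16900 = 130² → right
(119,109,70): 70²+109² = 16781 > 14161 = 119² → acute
1 of the 6 is acute.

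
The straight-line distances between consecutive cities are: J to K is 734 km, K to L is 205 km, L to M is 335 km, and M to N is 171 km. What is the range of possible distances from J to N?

The maximum is all hops collinear in one direction: 734 + 205 + 335 + 171 = 1445.
The longest hop is 734; the others sum to 711. Folding the others back against it leaves at least 734 − 711 = 23.

23 ≤ JN ≤ 1445 km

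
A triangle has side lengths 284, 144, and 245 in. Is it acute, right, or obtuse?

Compare the square of the longest side to the sum of squares of the other two: 144² + 245² = 80761 > 80656 = 284².

acute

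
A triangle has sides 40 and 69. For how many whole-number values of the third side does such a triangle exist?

79

The third side lies in the open interval (29, 109).
Integers from 30 to 108 inclusive: 108 − 30 + 1 = 79.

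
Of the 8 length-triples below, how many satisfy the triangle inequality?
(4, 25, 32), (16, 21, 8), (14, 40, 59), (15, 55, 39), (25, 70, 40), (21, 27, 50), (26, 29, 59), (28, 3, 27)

2

(4,25,32): 4+25 ≤ 32 → not valid
(8,16,21): 8+16 > 21 → valid
(14,40,59): 14+40 ≤ 59 → not valid
(15,39,55): 15+39 ≤ 55 → not valid
(25,40,70): 25+40 ≤ 70 → not valid
(21,27,50): 21+27 ≤ 50 → not valid
(26,29,59): 26+29 ≤ 59 → not valid
(3,27,28): 3+27 > 28 → valid
2 of the 8 triples form a triangle.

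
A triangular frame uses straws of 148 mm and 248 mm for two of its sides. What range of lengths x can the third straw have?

100 < x < 396 (mm)

By the triangle inequality, x must be less than 148 + 248 = 396 and greater than |148 − 248| = 100.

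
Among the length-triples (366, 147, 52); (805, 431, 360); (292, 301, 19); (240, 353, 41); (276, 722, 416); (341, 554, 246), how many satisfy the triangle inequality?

2

(52,147,366): 52+147 ≤ 366 → not valid
(360,431,805): 360+431 ≤ 805 → not valid
(19,292,301): 19+292 > 301 → valid
(41,240,353): 41+240 ≤ 353 → not valid
(276,416,722): 276+416 ≤ 722 → not valid
(246,341,554): 246+341 > 554 → valid
2 of the 6 triples form a triangle.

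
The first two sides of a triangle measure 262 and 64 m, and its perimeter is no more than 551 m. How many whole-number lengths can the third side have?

27

Triangle inequality: 198 < x < 326. Perimeter ≤ 551 gives x ≤ 551 − 262 − 64 = 225.
So 198 < x ≤ 225; integers 199 through 225: 27 values.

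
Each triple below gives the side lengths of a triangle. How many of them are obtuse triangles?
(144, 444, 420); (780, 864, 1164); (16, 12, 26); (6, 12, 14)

(144,444,420): 144²+420² = 197136 = 444² → right
(780,864,1164): 780²+864² = 1354896 = 1164² → right
(16,12,26): 12²+16² = 400 < 676 = 26² → obtuse
(6,12,14): 6²+12² = 180 < 196 = 14² → obtuse
2 of the 4 are obtuse.

2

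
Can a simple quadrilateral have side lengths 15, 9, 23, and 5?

Yes

A quadrilateral exists iff every side is shorter than the sum of the others — equivalently, the longest side is less than the sum of the rest.
Longest side 23 < 29 (sum of the remaining 3), so yes.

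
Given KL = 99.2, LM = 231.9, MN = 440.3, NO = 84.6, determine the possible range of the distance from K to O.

The maximum is all hops collinear in one direction: 99.2 + 231.9 + 440.3 + 84.6 = 856.0.
The longest hop is 440.3; the others sum to 415.7. Folding the others back against it leaves at least 440.3 − 415.7 = 24.6.

24.6 ≤ KO ≤ 856.0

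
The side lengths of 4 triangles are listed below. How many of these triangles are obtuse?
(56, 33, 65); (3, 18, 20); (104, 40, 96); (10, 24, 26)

(56,33,65): 33²+56² = 4225 = 65² → right
(3,18,20): 3²+18² = 333 < 400 = 20² → obtuse
(104,40,96): 40²+96² = 10816 = 104² → right
(10,24,26): 10²+24² = 676 = 26² → right
1 of the 4 is obtuse.

1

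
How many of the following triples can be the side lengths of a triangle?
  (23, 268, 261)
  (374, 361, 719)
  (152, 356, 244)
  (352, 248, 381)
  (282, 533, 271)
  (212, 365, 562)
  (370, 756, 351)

(23,261,268): 23+261 > 268 → valid
(361,374,719): 361+374 > 719 → valid
(152,244,356): 152+244 > 356 → valid
(248,352,381): 248+352 > 381 → valid
(271,282,533): 271+282 > 533 → valid
(212,365,562): 212+365 > 562 → valid
(351,370,756): 351+370 ≤ 756 → not valid
6 of the 7 triples form a triangle.

6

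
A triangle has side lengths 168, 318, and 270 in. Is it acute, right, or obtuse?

Compare the square of the longest side to the sum of squares of the other two: 168² + 270² = 101124 = 318².

right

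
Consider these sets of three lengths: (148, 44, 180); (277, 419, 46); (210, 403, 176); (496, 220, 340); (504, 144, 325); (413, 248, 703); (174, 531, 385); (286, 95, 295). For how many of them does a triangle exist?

(44,148,180): 44+148 > 180 → valid
(46,277,419): 46+277 ≤ 419 → not valid
(176,210,403): 176+210 ≤ 403 → not valid
(220,340,496): 220+340 > 496 → valid
(144,325,504): 144+325 ≤ 504 → not valid
(248,413,703): 248+413 ≤ 703 → not valid
(174,385,531): 174+385 > 531 → valid
(95,286,295): 95+286 > 295 → valid
4 of the 8 triples form a triangle.

4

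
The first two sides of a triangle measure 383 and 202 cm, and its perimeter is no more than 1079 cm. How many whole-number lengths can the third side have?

313

Triangle inequality: 181 < x < 585. Perimeter ≤ 1079 gives x ≤ 1079 − 383 − 202 = 494.
So 181 < x ≤ 494; integers 182 through 494: 313 values.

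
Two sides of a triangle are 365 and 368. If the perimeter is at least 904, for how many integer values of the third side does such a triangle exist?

Triangle inequality: 3 < x < 733. Perimeter ≥ 904 gives x ≥ 904 − 365 − 368 = 171.
So 171 ≤ x < 733; integers 171 through 732: 562 values.

562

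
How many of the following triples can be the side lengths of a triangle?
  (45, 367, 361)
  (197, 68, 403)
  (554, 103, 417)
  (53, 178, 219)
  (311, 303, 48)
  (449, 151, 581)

(45,361,367): 45+361 > 367 → valid
(68,197,403): 68+197 ≤ 403 → not valid
(103,417,554): 103+417 ≤ 554 → not valid
(53,178,219): 53+178 > 219 → valid
(48,303,311): 48+303 > 311 → valid
(151,449,581): 151+449 > 581 → valid
4 of the 6 triples form a triangle.

4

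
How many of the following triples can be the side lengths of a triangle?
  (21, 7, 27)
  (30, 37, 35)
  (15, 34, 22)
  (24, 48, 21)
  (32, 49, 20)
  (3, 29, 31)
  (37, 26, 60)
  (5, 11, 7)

7

(7,21,27): 7+21 > 27 → valid
(30,35,37): 30+35 > 37 → valid
(15,22,34): 15+22 > 34 → valid
(21,24,48): 21+24 ≤ 48 → not valid
(20,32,49): 20+32 > 49 → valid
(3,29,31): 3+29 > 31 → valid
(26,37,60): 26+37 > 60 → valid
(5,7,11): 5+7 > 11 → valid
7 of the 8 triples form a triangle.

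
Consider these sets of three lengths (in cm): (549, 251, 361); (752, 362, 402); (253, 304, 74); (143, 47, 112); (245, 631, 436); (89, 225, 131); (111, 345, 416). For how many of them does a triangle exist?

(251,361,549): 251+361 > 549 → valid
(362,402,752): 362+402 > 752 → valid
(74,253,304): 74+253 > 304 → valid
(47,112,143): 47+112 > 143 → valid
(245,436,631): 245+436 > 631 → valid
(89,131,225): 89+131 ≤ 225 → not valid
(111,345,416): 111+345 > 416 → valid
6 of the 7 triples form a triangle.

6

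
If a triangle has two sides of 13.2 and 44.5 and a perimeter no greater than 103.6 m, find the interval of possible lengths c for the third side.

31.3 < c ≤ 45.9

Triangle inequality alone gives 31.3 < c < 57.7.
The perimeter condition gives c ≤ 103.6 − 13.2 − 44.5 = 45.9.
Intersecting the two: 31.3 < c ≤ 45.9.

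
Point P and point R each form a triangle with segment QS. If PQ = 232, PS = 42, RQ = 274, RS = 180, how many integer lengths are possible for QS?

83

From triangle PQS: 190 < QS < 274.
From triangle RQS: 94 < QS < 454.
Intersection: 190 < QS < 274, so integers 191 through 273: 83 values.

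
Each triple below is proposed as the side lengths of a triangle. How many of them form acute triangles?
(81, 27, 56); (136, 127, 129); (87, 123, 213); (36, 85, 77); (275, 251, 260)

2

(81,27,56): 27²+56² = 3865 < 6561 = 81² → obtuse
(136,127,129): 127²+129² = 32770 > 18496 = 136² → acute
(87,123,213): 87+123 ≤ 213, not a triangle
(36,85,77): 36²+77² = 7225 = 85² → right
(275,251,260): 251²+260² = 130601 > 75625 = 275² → acute
2 of the 5 are acute.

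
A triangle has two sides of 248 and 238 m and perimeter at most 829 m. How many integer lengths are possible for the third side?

333

Triangle inequality: 10 < x < 486. Perimeter ≤ 829 gives x ≤ 829 − 248 − 238 = 343.
So 10 < x ≤ 343; integers 11 through 343: 333 values.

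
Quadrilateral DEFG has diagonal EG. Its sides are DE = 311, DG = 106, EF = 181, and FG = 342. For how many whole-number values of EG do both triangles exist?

From triangle DEG: 205 < EG < 417.
From triangle FEG: 161 < EG < 523.
Intersection: 205 < EG < 417, so integers 206 through 416: 211 values.

211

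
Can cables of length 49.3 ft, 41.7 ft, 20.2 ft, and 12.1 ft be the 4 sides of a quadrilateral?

A quadrilateral exists iff every side is shorter than the sum of the others — equivalently, the longest side is less than the sum of the rest.
Longest side 49.3 < 74.0 (sum of the remaining 3), so yes.

Yes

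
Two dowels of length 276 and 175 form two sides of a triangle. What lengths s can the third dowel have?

By the triangle inequality, s must be less than 276 + 175 = 451 and greater than |276 − 175| = 101.

101 < s < 451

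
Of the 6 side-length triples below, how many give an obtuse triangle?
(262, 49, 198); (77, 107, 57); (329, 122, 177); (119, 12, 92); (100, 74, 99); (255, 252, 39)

1

(262,49,198): 49+198 ≤ 262, not a triangle
(77,107,57): 57²+77² = 9178 < 11449 = 107² → obtuse
(329,122,177): 122+177 ≤ 329, not a triangle
(119,12,92): 12+92 ≤ 119, not a triangle
(100,74,99): 74²+99² = 15277 > 10000 = 100² → acute
(255,252,39): 39²+252² = 65025 = 255² → right
1 of the 6 is obtuse.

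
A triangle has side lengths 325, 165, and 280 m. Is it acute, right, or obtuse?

right

Compare the square of the longest side to the sum of squares of the other two: 165² + 280² = 105625 = 325².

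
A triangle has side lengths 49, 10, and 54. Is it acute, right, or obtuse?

obtuse

Compare the square of the longest side to the sum of squares of the other two: 10² + 49² = 2501 < 2916 = 54².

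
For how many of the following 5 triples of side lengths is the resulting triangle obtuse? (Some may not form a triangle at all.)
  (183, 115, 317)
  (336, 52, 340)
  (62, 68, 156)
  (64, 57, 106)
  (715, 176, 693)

1

(183,115,317): 115+183 ≤ 317, not a triangle
(336,52,340): 52²+336² = 115600 = 340² → right
(62,68,156): 62+68 ≤ 156, not a triangle
(64,57,106): 57²+64² = 7345 < 11236 = 106² → obtuse
(715,176,693): 176²+693² = 511225 = 715² → right
1 of the 5 is obtuse.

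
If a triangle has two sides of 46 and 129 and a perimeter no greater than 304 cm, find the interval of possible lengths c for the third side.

Triangle inequality alone gives 83 < c < 175.
The perimeter condition gives c ≤ 304 − 46 − 129 = 129.
Intersecting the two: 83 < c ≤ 129.

83 < c ≤ 129 cm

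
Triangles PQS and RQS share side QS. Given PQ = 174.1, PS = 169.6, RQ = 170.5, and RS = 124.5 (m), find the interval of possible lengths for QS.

46.0 < QS < 295.0

From triangle PQS: |174.1 − 169.6| < QS < 174.1 + 169.6, i.e. 4.5 < QS < 343.7.
From triangle RQS: 46.0 < QS < 295.0.
Both must hold, so QS lies in the intersection.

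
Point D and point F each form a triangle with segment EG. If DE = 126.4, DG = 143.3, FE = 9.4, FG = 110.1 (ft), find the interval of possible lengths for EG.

100.7 < EG < 119.5

From triangle DEG: |126.4 − 143.3| < EG < 126.4 + 143.3, i.e. 16.9 < EG < 269.7.
From triangle FEG: 100.7 < EG < 119.5.
Both must hold, so EG lies in the intersection.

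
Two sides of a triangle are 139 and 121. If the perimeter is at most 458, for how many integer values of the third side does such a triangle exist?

Triangle inequality: 18 < x < 260. Perimeter ≤ 458 gives x ≤ 458 − 139 − 121 = 198.
So 18 < x ≤ 198; integers 19 through 198: 180 values.

180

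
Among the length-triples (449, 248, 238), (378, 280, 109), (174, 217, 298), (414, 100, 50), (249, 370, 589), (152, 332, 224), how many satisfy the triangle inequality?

5

(238,248,449): 238+248 > 449 → valid
(109,280,378): 109+280 > 378 → valid
(174,217,298): 174+217 > 298 → valid
(50,100,414): 50+100 ≤ 414 → not valid
(249,370,589): 249+370 > 589 → valid
(152,224,332): 152+224 > 332 → valid
5 of the 6 triples form a triangle.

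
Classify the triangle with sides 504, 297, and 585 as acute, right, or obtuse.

right

Compare the square of the longest side to the sum of squares of the other two: 297² + 504² = 342225 = 585².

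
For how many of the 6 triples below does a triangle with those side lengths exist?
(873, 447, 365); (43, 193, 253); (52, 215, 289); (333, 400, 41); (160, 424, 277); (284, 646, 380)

2

(365,447,873): 365+447 ≤ 873 → not valid
(43,193,253): 43+193 ≤ 253 → not valid
(52,215,289): 52+215 ≤ 289 → not valid
(41,333,400): 41+333 ≤ 400 → not valid
(160,277,424): 160+277 > 424 → valid
(284,380,646): 284+380 > 646 → valid
2 of the 6 triples form a triangle.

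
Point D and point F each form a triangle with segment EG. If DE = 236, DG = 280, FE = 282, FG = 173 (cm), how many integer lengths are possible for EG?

345

From triangle DEG: 44 < EG < 516.
From triangle FEG: 109 < EG < 455.
Intersection: 109 < EG < 455, so integers 110 through 454: 345 values.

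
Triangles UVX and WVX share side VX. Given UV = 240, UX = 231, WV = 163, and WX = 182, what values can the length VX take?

From triangle UVX: |240 − 231| < VX < 240 + 231, i.e. 9 < VX < 471.
From triangle WVX: 19 < VX < 345.
Both must hold, so VX lies in the intersection.

19 < VX < 345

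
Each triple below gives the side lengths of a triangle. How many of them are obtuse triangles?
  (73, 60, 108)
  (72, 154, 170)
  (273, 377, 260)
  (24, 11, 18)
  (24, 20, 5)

(73,60,108): 60²+73² = 8929 < 11664 = 108² → obtuse
(72,154,170): 72²+154² = 28900 = 170² → right
(273,377,260): 260²+273² = 142129 = 377² → right
(24,11,18): 11²+18² = 445 < 576 = 24² → obtuse
(24,20,5): 5²+20² = 425 < 576 = 24² → obtuse
3 of the 5 are obtuse.

3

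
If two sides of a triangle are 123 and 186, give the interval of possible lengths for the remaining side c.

By the triangle inequality, c must be less than 123 + 186 = 309 and greater than |123 − 186| = 63.

63 < c < 309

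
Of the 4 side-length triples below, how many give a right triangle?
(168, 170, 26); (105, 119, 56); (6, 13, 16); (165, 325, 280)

3

(168,170,26): 26²+168² = 28900 = 170² → right
(105,119,56): 56²+105² = 14161 = 119² → right
(6,13,16): 6²+13² = 205 < 256 = 16² → obtuse
(165,325,280): 165²+280² = 105625 = 325² → right
3 of the 4 are right.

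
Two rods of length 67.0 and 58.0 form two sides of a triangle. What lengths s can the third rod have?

9.0 < s < 125.0

By the triangle inequality, s must be less than 67.0 + 58.0 = 125.0 and greater than |67.0 − 58.0| = 9.0.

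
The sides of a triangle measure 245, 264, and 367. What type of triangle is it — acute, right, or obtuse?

obtuse

Compare the square of the longest side to the sum of squares of the other two: 245² + 264² = 129721 < 134689 = 367².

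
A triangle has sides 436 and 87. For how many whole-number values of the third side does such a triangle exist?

The third side lies in the open interval (349, 523).
Integers from 350 to 522 inclusive: 522 − 350 + 1 = 173.

173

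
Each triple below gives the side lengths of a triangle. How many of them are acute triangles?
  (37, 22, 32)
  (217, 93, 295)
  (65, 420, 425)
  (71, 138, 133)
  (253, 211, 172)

3

(37,22,32): 22²+32² = 1508 > 1369 = 37² → acute
(217,93,295): 93²+217² = 55738 < 87025 = 295² → obtuse
(65,420,425): 65²+420² = 180625 = 425² → right
(71,138,133): 71²+133² = 22730 > 19044 = 138² → acute
(253,211,172): 172²+211² = 74105 > 64009 = 253² → acute
3 of the 5 are acute.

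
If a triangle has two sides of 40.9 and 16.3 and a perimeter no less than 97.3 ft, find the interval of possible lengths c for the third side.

40.1 ≤ c < 57.2

Triangle inequality alone gives 24.6 < c < 57.2.
The perimeter condition gives c ≥ 97.3 − 40.9 − 16.3 = 40.1.
Intersecting the two: 40.1 ≤ c < 57.2.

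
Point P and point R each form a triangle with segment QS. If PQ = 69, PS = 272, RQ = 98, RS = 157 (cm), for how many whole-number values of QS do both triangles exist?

From triangle PQS: 203 < QS < 341.
From triangle RQS: 59 < QS < 255.
Intersection: 203 < QS < 255, so integers 204 through 254: 51 values.

51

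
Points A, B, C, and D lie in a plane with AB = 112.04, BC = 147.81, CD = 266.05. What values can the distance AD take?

6.20 ≤ AD ≤ 525.90

The maximum is all hops collinear in one direction: 112.04 + 147.81 + 266.05 = 525.90.
The longest hop is 266.05; the others sum to 259.85. Folding the others back against it leaves at least 266.05 − 259.85 = 6.20.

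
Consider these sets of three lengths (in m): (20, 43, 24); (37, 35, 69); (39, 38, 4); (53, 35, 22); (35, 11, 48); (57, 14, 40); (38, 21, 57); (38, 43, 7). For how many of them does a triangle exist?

(20,24,43): 20+24 > 43 → valid
(35,37,69): 35+37 > 69 → valid
(4,38,39): 4+38 > 39 → valid
(22,35,53): 22+35 > 53 → valid
(11,35,48): 11+35 ≤ 48 → not valid
(14,40,57): 14+40 ≤ 57 → not valid
(21,38,57): 21+38 > 57 → valid
(7,38,43): 7+38 > 43 → valid
6 of the 8 triples form a triangle.

6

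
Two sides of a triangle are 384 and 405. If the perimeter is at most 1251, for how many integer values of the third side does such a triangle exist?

Triangle inequality: 21 < x < 789. Perimeter ≤ 1251 gives x ≤ 1251 − 384 − 405 = 462.
So 21 < x ≤ 462; integers 22 through 462: 441 values.

441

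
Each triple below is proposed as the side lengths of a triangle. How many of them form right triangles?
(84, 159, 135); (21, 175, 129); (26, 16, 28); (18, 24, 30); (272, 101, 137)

2

(84,159,135): 84²+135² = 25281 = 159² → right
(21,175,129): 21+129 ≤ 175, not a triangle
(26,16,28): 16²+26² = 932 > 784 = 28² → acute
(18,24,30): 18²+24² = 900 = 30² → right
(272,101,137): 101+137 ≤ 272, not a triangle
2 of the 5 are right.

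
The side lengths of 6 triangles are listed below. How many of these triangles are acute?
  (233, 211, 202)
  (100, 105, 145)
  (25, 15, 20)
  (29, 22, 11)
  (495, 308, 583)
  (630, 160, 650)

(233,211,202): 202²+211² = 85325 > 54289 = 233² → acute
(100,105,145): 100²+105² = 21025 = 145² → right
(25,15,20): 15²+20² = 625 = 25² → right
(29,22,11): 11²+22² = 605 < 841 = 29² → obtuse
(495,308,583): 308²+495² = 339889 = 583² → right
(630,160,650): 160²+630² = 422500 = 650² → right
1 of the 6 is acute.

1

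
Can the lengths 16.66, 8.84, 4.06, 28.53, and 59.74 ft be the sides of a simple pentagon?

No

For a pentagon, each side must be shorter than the sum of the others.
Here the longest side is 59.74, but the remaining 4 sides sum to only 58.09.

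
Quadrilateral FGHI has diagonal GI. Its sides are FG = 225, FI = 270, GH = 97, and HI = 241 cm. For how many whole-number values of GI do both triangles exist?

From triangle FGI: 45 < GI < 495.
From triangle HGI: 144 < GI < 338.
Intersection: 144 < GI < 338, so integers 145 through 337: 193 values.

193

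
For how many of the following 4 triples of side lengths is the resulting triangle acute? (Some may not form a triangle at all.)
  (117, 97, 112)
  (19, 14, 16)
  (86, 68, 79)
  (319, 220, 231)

(117,97,112): 97²+112² = 21953 > 13689 = 117² → acute
(19,14,16): 14²+16² = 452 > 361 = 19² → acute
(86,68,79): 68²+79² = 10865 > 7396 = 86² → acute
(319,220,231): 220²+231² = 101761 = 319² → right
3 of the 4 are acute.

3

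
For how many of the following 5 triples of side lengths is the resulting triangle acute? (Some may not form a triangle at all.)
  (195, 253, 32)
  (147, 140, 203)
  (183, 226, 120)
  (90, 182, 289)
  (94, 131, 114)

1

(195,253,32): 32+195 ≤ 253, not a triangle
(147,140,203): 140²+147² = 41209 = 203² → right
(183,226,120): 120²+183² = 47889 < 51076 = 226² → obtuse
(90,182,289): 90+182 ≤ 289, not a triangle
(94,131,114): 94²+114² = 21832 > 17161 = 131² → acute
1 of the 5 is acute.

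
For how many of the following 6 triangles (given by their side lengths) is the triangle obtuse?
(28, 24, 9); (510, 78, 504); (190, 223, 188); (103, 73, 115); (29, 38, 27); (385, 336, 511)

(28,24,9): 9²+24² = 657 < 784 = 28² → obtuse
(510,78,504): 78²+504² = 260100 = 510² → right
(190,223,188): 188²+190² = 71444 > 49729 = 223² → acute
(103,73,115): 73²+103² = 15938 > 13225 = 115² → acute
(29,38,27): 27²+29² = 1570 > 1444 = 38² → acute
(385,336,511): 336²+385² = 261121 = 511² → right
1 of the 6 is obtuse.

1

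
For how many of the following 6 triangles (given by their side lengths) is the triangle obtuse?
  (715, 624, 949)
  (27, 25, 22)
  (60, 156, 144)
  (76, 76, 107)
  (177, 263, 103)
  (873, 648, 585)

1

(715,624,949): 624²+715² = 900601 = 949² → right
(27,25,22): 22²+25² = 1109 > 729 = 27² → acute
(60,156,144): 60²+144² = 24336 = 156² → right
(76,76,107): 76²+76² = 11552 > 11449 = 107² → acute
(177,263,103): 103²+177² = 41938 < 69169 = 263² → obtuse
(873,648,585): 585²+648² = 762129 = 873² → right
1 of the 6 is obtuse.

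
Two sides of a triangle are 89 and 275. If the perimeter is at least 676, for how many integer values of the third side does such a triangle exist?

52

Triangle inequality: 186 < x < 364. Perimeter ≥ 676 gives x ≥ 676 − 89 − 275 = 312.
So 312 ≤ x < 364; integers 312 through 363: 52 values.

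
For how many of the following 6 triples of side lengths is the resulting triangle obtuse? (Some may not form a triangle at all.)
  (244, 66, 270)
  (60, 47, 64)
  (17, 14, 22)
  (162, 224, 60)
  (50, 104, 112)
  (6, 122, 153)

(244,66,270): 66²+244² = 63892 < 72900 = 270² → obtuse
(60,47,64): 47²+60² = 5809 > 4096 = 64² → acute
(17,14,22): 14²+17² = 485 > 484 = 22² → acute
(162,224,60): 60+162 ≤ 224, not a triangle
(50,104,112): 50²+104² = 13316 > 12544 = 112² → acute
(6,122,153): 6+122 ≤ 153, not a triangle
1 of the 6 is obtuse.

1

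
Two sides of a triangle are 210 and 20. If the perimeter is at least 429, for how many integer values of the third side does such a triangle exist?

31

Triangle inequality: 190 < x < 230. Perimeter ≥ 429 gives x ≥ 429 − 210 − 20 = 199.
So 199 ≤ x < 230; integers 199 through 229: 31 values.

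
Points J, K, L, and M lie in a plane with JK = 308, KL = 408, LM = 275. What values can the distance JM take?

0 ≤ JM ≤ 991

The maximum is all hops collinear in one direction: 308 + 408 + 275 = 991.
The longest hop is 408; the others sum to 583. Since 408 ≤ 583, the path can fold back on itself completely, so the minimum distance is 0.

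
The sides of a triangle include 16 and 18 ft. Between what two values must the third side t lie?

2 < t < 34

By the triangle inequality, t must be less than 16 + 18 = 34 and greater than |16 − 18| = 2.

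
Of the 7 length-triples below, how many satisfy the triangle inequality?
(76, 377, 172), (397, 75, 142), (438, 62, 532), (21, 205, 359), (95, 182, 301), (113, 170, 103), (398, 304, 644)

2

(76,172,377): 76+172 ≤ 377 → not valid
(75,142,397): 75+142 ≤ 397 → not valid
(62,438,532): 62+438 ≤ 532 → not valid
(21,205,359): 21+205 ≤ 359 → not valid
(95,182,301): 95+182 ≤ 301 → not valid
(103,113,170): 103+113 > 170 → valid
(304,398,644): 304+398 > 644 → valid
2 of the 7 triples form a triangle.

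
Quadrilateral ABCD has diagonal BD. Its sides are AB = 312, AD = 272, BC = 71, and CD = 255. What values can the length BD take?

From triangle ABD: |312 − 272| < BD < 312 + 272, i.e. 40 < BD < 584.
From triangle CBD: 184 < BD < 326.
Both must hold, so BD lies in the intersection.

184 < BD < 326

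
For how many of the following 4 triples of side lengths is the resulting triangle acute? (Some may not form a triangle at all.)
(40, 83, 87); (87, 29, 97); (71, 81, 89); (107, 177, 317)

2

(40,83,87): 40²+83² = 8489 > 7569 = 87² → acute
(87,29,97): 29²+87² = 8410 < 9409 = 97² → obtuse
(71,81,89): 71²+81² = 11602 > 7921 = 89² → acute
(107,177,317): 107+177 ≤ 317, not a triangle
2 of the 4 are acute.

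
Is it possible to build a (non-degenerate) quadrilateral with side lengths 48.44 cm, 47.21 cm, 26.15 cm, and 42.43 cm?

Yes

A quadrilateral exists iff every side is shorter than the sum of the others — equivalently, the longest side is less than the sum of the rest.
Longest side 48.44 < 115.79 (sum of the remaining 3), so yes.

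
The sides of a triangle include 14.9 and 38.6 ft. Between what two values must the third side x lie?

By the triangle inequality, x must be less than 14.9 + 38.6 = 53.5 and greater than |14.9 − 38.6| = 23.7.

23.7 < x < 53.5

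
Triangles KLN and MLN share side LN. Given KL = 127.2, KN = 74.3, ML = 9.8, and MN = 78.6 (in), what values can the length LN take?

68.8 < LN < 88.4

From triangle KLN: |127.2 − 74.3| < LN < 127.2 + 74.3, i.e. 52.9 < LN < 201.5.
From triangle MLN: 68.8 < LN < 88.4.
Both must hold, so LN lies in the intersection.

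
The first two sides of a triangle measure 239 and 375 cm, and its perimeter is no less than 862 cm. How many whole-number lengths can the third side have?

366

Triangle inequality: 136 < x < 614. Perimeter ≥ 862 gives x ≥ 862 − 239 − 375 = 248.
So 248 ≤ x < 614; integers 248 through 613: 366 values.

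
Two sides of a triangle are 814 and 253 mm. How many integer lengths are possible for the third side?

The third side lies in the open interval (561, 1067).
Integers from 562 to 1066 inclusive: 1066 − 562 + 1 = 505.

505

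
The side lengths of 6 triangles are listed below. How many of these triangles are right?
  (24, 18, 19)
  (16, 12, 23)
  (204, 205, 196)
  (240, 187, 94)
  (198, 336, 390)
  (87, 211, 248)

(24,18,19): 18²+19² = 685 > 576 = 24² → acute
(16,12,23): 12²+16² = 400 < 529 = 23² → obtuse
(204,205,196): 196²+204² = 80032 > 42025 = 205² → acute
(240,187,94): 94²+187² = 43805 < 57600 = 240² → obtuse
(198,336,390): 198²+336² = 152100 = 390² → right
(87,211,248): 87²+211² = 52090 < 61504 = 248² → obtuse
1 of the 6 is right.

1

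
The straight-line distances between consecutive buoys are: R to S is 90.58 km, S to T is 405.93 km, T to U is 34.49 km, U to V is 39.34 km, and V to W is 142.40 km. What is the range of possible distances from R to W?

99.12 ≤ RW ≤ 712.74 km

The maximum is all hops collinear in one direction: 90.58 + 405.93 + 34.49 + 39.34 + 142.40 = 712.74.
The longest hop is 405.93; the others sum to 306.81. Folding the others back against it leaves at least 405.93 − 306.81 = 99.12.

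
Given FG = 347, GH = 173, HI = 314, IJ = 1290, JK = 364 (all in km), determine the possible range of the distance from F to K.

92 ≤ FK ≤ 2488 km

The maximum is all hops collinear in one direction: 347 + 173 + 314 + 1290 + 364 = 2488.
The longest hop is 1290; the others sum to 1198. Folding the others back against it leaves at least 1290 − 1198 = 92.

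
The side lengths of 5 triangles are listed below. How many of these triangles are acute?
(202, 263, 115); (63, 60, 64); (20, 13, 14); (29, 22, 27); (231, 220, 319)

(202,263,115): 115²+202² = 54029 < 69169 = 263² → obtuse
(63,60,64): 60²+63² = 7569 > 4096 = 64² → acute
(20,13,14): 13²+14² = 365 < 400 = 20² → obtuse
(29,22,27): 22²+27² = 1213 > 841 = 29² → acute
(231,220,319): 220²+231² = 101761 = 319² → right
2 of the 5 are acute.

2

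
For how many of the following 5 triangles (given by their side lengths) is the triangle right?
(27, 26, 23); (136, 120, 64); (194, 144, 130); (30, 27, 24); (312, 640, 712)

3

(27,26,23): 23²+26² = 1205 > 729 = 27² → acute
(136,120,64): 64²+120² = 18496 = 136² → right
(194,144,130): 130²+144² = 37636 = 194² → right
(30,27,24): 24²+27² = 1305 > 900 = 30² → acute
(312,640,712): 312²+640² = 506944 = 712² → right
3 of the 5 are right.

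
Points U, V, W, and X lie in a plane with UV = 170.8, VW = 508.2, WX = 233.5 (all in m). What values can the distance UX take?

103.9 ≤ UX ≤ 912.5 m

The maximum is all hops collinear in one direction: 170.8 + 508.2 + 233.5 = 912.5.
The longest hop is 508.2; the others sum to 404.3. Folding the others back against it leaves at least 508.2 − 404.3 = 103.9.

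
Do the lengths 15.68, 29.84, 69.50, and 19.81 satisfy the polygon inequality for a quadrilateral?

For a quadrilateral, each side must be shorter than the sum of the others.
Here the longest side is 69.50, but the remaining 3 sides sum to only 65.33.

No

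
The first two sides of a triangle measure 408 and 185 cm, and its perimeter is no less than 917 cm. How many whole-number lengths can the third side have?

269

Triangle inequality: 223 < x < 593. Perimeter ≥ 917 gives x ≥ 917 − 408 − 185 = 324.
So 324 ≤ x < 593; integers 324 through 592: 269 values.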